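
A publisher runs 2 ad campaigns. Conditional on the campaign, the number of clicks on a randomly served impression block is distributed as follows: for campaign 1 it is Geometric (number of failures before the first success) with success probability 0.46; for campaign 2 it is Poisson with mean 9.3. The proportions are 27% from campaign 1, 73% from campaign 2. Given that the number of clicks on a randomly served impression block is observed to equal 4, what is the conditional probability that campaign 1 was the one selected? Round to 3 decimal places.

Likelihoods P(X=4 | ·): 1: 0.0391141; 2: 0.0284959.
Posterior ∝ prior × likelihood. Numerator for 1: 0.27·0.0391141 = 0.0105608.
Normalizing constant: 0.27·0.0391141 + 0.73·0.0284959 = 0.0313628.
P(1 | observation) = 0.0105608 / 0.0313628 = 0.33673.

0.337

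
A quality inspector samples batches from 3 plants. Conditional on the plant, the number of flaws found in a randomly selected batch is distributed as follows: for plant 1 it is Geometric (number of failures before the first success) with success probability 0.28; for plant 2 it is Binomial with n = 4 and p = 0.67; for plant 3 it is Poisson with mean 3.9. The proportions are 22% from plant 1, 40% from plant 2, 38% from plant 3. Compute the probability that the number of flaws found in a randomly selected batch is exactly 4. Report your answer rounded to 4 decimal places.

Conditional on each plant, P(X = 4): 1: 0.0752468; 2: 0.201511; 3: 0.195119.
By total probability, P(X = 4) = 0.22·0.0752468 + 0.4·0.201511 + 0.38·0.195119 = 0.171304.

0.1713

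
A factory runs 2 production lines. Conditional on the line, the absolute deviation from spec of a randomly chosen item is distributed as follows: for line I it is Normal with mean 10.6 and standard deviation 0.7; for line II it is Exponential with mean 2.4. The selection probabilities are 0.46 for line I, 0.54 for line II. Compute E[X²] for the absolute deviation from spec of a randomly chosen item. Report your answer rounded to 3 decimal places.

For each component E[X²] = Var + (mean)², giving I: 112.85; II: 11.52.
Overall E[X²] = 0.46·112.85 + 0.54·11.52 = 58.1318.

58.132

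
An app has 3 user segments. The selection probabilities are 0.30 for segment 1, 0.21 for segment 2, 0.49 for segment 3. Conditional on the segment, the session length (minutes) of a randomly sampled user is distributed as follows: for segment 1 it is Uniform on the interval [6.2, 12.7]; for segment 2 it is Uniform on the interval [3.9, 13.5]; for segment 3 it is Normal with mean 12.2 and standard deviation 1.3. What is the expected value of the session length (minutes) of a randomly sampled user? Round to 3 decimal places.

Component means — 1: 9.45; 2: 8.7; 3: 12.2.
E[X] = 0.3·9.45 + 0.21·8.7 + 0.49·12.2 = 10.64.

10.640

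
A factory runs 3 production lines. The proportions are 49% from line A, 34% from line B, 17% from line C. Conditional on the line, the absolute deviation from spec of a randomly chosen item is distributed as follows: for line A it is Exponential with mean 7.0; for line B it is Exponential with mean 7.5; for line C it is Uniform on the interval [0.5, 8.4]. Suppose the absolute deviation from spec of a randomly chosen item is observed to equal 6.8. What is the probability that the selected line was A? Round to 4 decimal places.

Likelihoods f(6.8 | ·): A: 0.0540774; B: 0.0538491; C: 0.126582.
Posterior ∝ prior × likelihood. Numerator for A: 0.49·0.0540774 = 0.0264979.
Normalizing constant: 0.49·0.0540774 + 0.34·0.0538491 + 0.17·0.126582 = 0.0663256.
P(A | observation) = 0.0264979 / 0.0663256 = 0.399513.

0.3995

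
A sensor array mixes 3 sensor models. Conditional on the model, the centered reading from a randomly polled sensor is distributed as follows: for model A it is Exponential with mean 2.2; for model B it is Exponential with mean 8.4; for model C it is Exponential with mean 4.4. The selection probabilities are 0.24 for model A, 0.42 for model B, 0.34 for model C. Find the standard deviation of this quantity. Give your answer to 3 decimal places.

6.628

Per component, A: μ=2.2, E[X²]=9.68; B: μ=8.4, E[X²]=141.12; C: μ=4.4, E[X²]=38.72.
E[X] = 0.24·2.2 + 0.42·8.4 + 0.34·4.4 = 5.552.
E[X²] = 0.24·9.68 + 0.42·141.12 + 0.34·38.72 = 74.7584.
Var(X) = E[X²] − (E[X])² = 74.7584 − 30.8247 = 43.9337.
SD(X) = √43.9337 = 6.62825.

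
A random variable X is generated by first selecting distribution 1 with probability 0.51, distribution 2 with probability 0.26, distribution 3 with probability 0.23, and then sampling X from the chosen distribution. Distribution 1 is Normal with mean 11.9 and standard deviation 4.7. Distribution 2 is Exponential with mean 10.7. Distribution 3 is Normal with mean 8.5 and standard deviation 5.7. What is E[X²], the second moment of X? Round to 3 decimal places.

For each component E[X²] = Var + (mean)², giving 1: 163.7; 2: 228.98; 3: 104.74.
Overall E[X²] = 0.51·163.7 + 0.26·228.98 + 0.23·104.74 = 167.112.

167.112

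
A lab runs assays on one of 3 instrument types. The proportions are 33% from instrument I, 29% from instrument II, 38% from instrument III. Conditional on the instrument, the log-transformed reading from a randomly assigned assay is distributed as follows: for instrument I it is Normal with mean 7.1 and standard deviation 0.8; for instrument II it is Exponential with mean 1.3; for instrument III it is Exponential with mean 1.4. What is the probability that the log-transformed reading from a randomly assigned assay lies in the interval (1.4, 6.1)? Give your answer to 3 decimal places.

0.266

Conditional on each instrument, P(1.4 < X < 6.1): I: 0.10565; II: 0.331477; III: 0.355064.
By total probability, P(1.4 < X < 6.1) = 0.33·0.10565 + 0.29·0.331477 + 0.38·0.355064 = 0.265917.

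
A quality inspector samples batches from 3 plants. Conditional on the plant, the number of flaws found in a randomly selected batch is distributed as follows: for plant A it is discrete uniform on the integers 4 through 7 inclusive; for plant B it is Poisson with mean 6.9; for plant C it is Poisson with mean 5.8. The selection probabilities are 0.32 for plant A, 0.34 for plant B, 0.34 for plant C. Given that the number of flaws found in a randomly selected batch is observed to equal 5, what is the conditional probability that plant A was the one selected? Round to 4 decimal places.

Likelihoods P(X=5 | ·): A: 0.25; B: 0.131351; C: 0.165596.
Posterior ∝ prior × likelihood. Numerator for A: 0.32·0.25 = 0.08.
Normalizing constant: 0.32·0.25 + 0.34·0.131351 + 0.34·0.165596 = 0.180962.
P(A | observation) = 0.08 / 0.180962 = 0.442082.

0.4421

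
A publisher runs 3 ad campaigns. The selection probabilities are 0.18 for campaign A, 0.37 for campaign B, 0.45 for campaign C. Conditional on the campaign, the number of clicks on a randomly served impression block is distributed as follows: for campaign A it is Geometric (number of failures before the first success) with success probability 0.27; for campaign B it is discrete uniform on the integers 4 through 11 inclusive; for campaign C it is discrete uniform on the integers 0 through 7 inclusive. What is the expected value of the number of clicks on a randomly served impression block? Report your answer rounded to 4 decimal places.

Component means — A: 2.7037; B: 7.5; C: 3.5.
E[X] = 0.18·2.7037 + 0.37·7.5 + 0.45·3.5 = 4.83667.

4.8367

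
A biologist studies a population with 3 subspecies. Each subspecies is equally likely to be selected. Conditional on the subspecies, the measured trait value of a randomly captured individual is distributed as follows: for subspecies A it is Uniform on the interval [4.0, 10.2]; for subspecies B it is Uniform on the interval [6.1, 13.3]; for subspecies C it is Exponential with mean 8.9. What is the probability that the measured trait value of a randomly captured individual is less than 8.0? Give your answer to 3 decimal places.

Conditional on each subspecies, P(X < 8.0): A: 0.645161; B: 0.263889; C: 0.592973.
By total probability, P(X < 8.0) = 0.333333·0.645161 + 0.333333·0.263889 + 0.333333·0.592973 = 0.500674.

0.501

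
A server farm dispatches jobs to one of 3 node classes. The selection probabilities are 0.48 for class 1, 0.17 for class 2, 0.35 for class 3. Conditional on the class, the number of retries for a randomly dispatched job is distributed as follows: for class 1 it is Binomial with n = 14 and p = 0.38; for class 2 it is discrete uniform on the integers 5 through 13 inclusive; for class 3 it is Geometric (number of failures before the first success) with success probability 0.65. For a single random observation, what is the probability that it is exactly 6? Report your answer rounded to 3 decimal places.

Conditional on each class, P(X = 6): 1: 0.19742; 2: 0.111111; 3: 0.00119487.
By total probability, P(X = 6) = 0.48·0.19742 + 0.17·0.111111 + 0.35·0.00119487 = 0.114069.

0.114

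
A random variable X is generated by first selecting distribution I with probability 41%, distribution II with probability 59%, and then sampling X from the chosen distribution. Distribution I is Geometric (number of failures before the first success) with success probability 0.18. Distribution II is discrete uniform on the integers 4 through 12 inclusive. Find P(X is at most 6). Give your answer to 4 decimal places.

Conditional on each component, P(X ≤ 6): I: 0.750715; II: 0.333333.
By total probability, P(X ≤ 6) = 0.41·0.750715 + 0.59·0.333333 = 0.50446.

0.5045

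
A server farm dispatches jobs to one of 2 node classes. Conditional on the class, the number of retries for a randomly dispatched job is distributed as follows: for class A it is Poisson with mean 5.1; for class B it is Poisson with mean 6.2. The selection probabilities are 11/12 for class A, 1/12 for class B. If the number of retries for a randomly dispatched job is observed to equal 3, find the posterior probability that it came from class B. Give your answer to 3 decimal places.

Likelihoods P(X=3 | ·): A: 0.13479; B: 0.0806117.
Posterior ∝ prior × likelihood. Numerator for B: 0.0833333·0.0806117 = 0.00671764.
Normalizing constant: 0.916667·0.13479 + 0.0833333·0.0806117 = 0.130275.
P(B | observation) = 0.00671764 / 0.130275 = 0.0515651.

0.052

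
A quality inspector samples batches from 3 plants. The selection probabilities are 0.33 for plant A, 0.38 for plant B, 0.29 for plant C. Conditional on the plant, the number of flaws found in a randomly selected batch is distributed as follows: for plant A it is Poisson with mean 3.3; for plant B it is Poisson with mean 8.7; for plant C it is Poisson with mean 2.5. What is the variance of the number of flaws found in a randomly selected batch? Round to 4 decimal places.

Per component, A: μ=3.3, E[X²]=14.19; B: μ=8.7, E[X²]=84.39; C: μ=2.5, E[X²]=8.75.
E[X] = 0.33·3.3 + 0.38·8.7 + 0.29·2.5 = 5.12.
E[X²] = 0.33·14.19 + 0.38·84.39 + 0.29·8.75 = 39.2884.
Var(X) = E[X²] − (E[X])² = 39.2884 − 26.2144 = 13.074.

13.0740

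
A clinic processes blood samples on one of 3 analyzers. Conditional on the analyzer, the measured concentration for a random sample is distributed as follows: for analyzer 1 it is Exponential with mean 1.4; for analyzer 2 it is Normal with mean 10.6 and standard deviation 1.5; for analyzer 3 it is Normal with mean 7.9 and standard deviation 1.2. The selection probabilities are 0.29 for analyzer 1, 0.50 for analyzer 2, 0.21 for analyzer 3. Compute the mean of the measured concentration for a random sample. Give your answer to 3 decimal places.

Component means — 1: 1.4; 2: 10.6; 3: 7.9.
E[X] = 0.29·1.4 + 0.5·10.6 + 0.21·7.9 = 7.365.

7.365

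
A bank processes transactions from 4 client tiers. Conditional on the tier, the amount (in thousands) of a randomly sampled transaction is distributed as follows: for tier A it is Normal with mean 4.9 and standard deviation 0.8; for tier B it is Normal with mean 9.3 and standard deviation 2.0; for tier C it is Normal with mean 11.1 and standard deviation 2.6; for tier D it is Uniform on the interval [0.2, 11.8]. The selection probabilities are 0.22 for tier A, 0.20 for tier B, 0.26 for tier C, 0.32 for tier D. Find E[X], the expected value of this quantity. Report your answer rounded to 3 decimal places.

Component means — A: 4.9; B: 9.3; C: 11.1; D: 6.
E[X] = 0.22·4.9 + 0.2·9.3 + 0.26·11.1 + 0.32·6 = 7.744.

7.744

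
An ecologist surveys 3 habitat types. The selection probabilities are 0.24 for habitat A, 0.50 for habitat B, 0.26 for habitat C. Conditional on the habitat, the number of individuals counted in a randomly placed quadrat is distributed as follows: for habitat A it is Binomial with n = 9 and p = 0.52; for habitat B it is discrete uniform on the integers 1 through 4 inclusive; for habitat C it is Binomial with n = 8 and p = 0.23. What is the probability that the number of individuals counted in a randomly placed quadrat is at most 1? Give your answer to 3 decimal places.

0.237

Conditional on each habitat, P(X ≤ 1): A: 0.0145405; B: 0.25; C: 0.418866.
By total probability, P(X ≤ 1) = 0.24·0.0145405 + 0.5·0.25 + 0.26·0.418866 = 0.237395.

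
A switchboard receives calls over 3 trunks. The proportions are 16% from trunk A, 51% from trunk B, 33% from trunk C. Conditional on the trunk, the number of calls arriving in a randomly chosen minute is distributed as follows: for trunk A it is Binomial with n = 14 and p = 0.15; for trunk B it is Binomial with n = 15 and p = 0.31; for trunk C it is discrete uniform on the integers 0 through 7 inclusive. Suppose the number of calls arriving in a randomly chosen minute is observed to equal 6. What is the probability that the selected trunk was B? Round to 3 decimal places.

Likelihoods P(X=6 | ·): A: 0.00932082; B: 0.157477; C: 0.125.
Posterior ∝ prior × likelihood. Numerator for B: 0.51·0.157477 = 0.0803131.
Normalizing constant: 0.16·0.00932082 + 0.51·0.157477 + 0.33·0.125 = 0.123054.
P(B | observation) = 0.0803131 / 0.123054 = 0.652663.

0.653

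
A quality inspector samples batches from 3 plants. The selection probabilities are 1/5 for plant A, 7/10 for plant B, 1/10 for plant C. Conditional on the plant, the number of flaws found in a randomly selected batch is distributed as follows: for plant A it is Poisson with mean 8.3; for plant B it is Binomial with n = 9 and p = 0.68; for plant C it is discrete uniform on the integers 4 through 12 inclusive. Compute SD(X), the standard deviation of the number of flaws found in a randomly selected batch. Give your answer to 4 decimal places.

2.1476

Per component, A: μ=8.3, E[X²]=77.19; B: μ=6.12, E[X²]=39.4128; C: μ=8, E[X²]=70.6667.
E[X] = 0.2·8.3 + 0.7·6.12 + 0.1·8 = 6.744.
E[X²] = 0.2·77.19 + 0.7·39.4128 + 0.1·70.6667 = 50.0936.
Var(X) = E[X²] − (E[X])² = 50.0936 − 45.4815 = 4.61209.
SD(X) = √4.61209 = 2.14758.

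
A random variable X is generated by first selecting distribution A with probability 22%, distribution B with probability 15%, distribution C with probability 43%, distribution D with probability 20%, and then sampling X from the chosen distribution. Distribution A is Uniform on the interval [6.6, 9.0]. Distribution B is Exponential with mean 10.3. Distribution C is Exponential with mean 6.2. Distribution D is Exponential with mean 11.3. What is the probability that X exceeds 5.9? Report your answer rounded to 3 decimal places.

Conditional on each component, P(X > 5.9): A: 1; B: 0.563935; C: 0.386118; D: 0.593259.
By total probability, P(X > 5.9) = 0.22·1 + 0.15·0.563935 + 0.43·0.386118 + 0.2·0.593259 = 0.589273.

0.589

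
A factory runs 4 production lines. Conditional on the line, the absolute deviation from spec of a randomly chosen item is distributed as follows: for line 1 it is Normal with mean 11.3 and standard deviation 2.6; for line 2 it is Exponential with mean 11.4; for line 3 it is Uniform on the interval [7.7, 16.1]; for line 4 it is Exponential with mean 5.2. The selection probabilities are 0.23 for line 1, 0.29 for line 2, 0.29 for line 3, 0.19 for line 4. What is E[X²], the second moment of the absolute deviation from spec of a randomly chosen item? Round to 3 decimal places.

159.348

For each component E[X²] = Var + (mean)², giving 1: 134.45; 2: 259.92; 3: 147.49; 4: 54.08.
Overall E[X²] = 0.23·134.45 + 0.29·259.92 + 0.29·147.49 + 0.19·54.08 = 159.348.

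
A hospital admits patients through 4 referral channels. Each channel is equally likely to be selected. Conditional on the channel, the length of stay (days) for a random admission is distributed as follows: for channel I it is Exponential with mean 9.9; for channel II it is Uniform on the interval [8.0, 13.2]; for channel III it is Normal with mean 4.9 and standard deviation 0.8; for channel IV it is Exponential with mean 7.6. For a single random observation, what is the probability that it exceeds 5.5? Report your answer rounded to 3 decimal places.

0.571

Conditional on each channel, P(X > 5.5): I: 0.573753; II: 1; III: 0.226627; IV: 0.484962.
By total probability, P(X > 5.5) = 0.25·0.573753 + 0.25·1 + 0.25·0.226627 + 0.25·0.484962 = 0.571336.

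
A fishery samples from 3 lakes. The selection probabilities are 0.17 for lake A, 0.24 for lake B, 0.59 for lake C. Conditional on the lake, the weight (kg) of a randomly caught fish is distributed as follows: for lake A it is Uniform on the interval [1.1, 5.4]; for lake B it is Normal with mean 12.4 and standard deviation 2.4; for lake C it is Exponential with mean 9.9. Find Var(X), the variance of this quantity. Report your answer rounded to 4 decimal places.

68.2066

Per component, A: μ=3.25, E[X²]=12.1033; B: μ=12.4, E[X²]=159.52; C: μ=9.9, E[X²]=196.02.
E[X] = 0.17·3.25 + 0.24·12.4 + 0.59·9.9 = 9.3695.
E[X²] = 0.17·12.1033 + 0.24·159.52 + 0.59·196.02 = 155.994.
Var(X) = E[X²] − (E[X])² = 155.994 − 87.7875 = 68.2066.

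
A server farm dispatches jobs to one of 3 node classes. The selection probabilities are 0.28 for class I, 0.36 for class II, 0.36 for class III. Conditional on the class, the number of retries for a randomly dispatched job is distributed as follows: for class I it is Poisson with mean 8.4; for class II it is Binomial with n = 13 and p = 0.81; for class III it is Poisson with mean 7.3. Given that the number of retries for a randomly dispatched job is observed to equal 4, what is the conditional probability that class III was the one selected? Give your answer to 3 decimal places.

0.687

Likelihoods P(X=4 | ·): I: 0.0466479; II: 9.93181e-05; III: 0.0799338.
Posterior ∝ prior × likelihood. Numerator for III: 0.36·0.0799338 = 0.0287762.
Normalizing constant: 0.28·0.0466479 + 0.36·9.93181e-05 + 0.36·0.0799338 = 0.0418733.
P(III | observation) = 0.0287762 / 0.0418733 = 0.687219.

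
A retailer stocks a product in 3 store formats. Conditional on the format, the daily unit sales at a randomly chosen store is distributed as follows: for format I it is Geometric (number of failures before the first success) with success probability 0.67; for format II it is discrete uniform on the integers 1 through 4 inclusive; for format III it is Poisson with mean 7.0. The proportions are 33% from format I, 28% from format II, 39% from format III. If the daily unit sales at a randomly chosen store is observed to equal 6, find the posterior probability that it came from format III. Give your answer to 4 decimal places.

0.9951

Likelihoods P(X=6 | ·): I: 0.000865284; II: 0; III: 0.149003.
Posterior ∝ prior × likelihood. Numerator for III: 0.39·0.149003 = 0.0581111.
Normalizing constant: 0.33·0.000865284 + 0.28·0 + 0.39·0.149003 = 0.0583966.
P(III | observation) = 0.0581111 / 0.0583966 = 0.99511.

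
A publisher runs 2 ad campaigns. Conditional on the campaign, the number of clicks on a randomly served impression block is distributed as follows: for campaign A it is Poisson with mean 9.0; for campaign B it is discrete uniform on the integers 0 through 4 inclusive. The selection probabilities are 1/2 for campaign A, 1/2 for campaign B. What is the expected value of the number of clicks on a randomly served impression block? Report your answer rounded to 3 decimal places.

5.500

Component means — A: 9; B: 2.
E[X] = 0.5·9 + 0.5·2 = 5.5.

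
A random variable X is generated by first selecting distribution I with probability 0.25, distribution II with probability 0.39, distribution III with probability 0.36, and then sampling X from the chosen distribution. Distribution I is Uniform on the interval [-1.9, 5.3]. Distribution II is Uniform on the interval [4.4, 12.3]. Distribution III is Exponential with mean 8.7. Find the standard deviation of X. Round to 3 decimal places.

6.253

Per component, I: μ=1.7, E[X²]=7.21; II: μ=8.35, E[X²]=74.9233; III: μ=8.7, E[X²]=151.38.
E[X] = 0.25·1.7 + 0.39·8.35 + 0.36·8.7 = 6.8135.
E[X²] = 0.25·7.21 + 0.39·74.9233 + 0.36·151.38 = 85.5194.
Var(X) = E[X²] − (E[X])² = 85.5194 − 46.4238 = 39.0956.
SD(X) = √39.0956 = 6.25265.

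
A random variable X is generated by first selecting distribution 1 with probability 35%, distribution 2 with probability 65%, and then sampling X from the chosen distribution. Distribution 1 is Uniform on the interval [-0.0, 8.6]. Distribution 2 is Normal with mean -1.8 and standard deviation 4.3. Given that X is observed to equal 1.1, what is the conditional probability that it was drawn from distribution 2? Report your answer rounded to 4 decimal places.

Likelihoods f(1.1 | ·): 1: 0.116279; 2: 0.0739051.
Posterior ∝ prior × likelihood. Numerator for 2: 0.65·0.0739051 = 0.0480383.
Normalizing constant: 0.35·0.116279 + 0.65·0.0739051 = 0.088736.
P(2 | observation) = 0.0480383 / 0.088736 = 0.541362.

0.5414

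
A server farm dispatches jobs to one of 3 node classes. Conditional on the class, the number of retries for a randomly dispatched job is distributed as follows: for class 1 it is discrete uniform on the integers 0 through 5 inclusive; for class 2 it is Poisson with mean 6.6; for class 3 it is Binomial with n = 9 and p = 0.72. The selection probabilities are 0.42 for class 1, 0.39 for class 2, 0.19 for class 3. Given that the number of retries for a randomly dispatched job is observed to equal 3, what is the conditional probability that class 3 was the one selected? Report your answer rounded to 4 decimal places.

0.0292

Likelihoods P(X=3 | ·): 1: 0.166667; 2: 0.0651834; 3: 0.0151086.
Posterior ∝ prior × likelihood. Numerator for 3: 0.19·0.0151086 = 0.00287064.
Normalizing constant: 0.42·0.166667 + 0.39·0.0651834 + 0.19·0.0151086 = 0.0982922.
P(3 | observation) = 0.00287064 / 0.0982922 = 0.0292052.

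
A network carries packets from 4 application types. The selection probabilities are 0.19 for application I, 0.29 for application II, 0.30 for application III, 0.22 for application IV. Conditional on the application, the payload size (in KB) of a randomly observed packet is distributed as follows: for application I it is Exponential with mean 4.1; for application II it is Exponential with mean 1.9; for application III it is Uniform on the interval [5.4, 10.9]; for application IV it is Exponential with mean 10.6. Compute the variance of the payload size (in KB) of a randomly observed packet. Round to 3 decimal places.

Per component, I: μ=4.1, E[X²]=33.62; II: μ=1.9, E[X²]=7.22; III: μ=8.15, E[X²]=68.9433; IV: μ=10.6, E[X²]=224.72.
E[X] = 0.19·4.1 + 0.29·1.9 + 0.3·8.15 + 0.22·10.6 = 6.107.
E[X²] = 0.19·33.62 + 0.29·7.22 + 0.3·68.9433 + 0.22·224.72 = 78.603.
Var(X) = E[X²] − (E[X])² = 78.603 − 37.2954 = 41.3076.

41.308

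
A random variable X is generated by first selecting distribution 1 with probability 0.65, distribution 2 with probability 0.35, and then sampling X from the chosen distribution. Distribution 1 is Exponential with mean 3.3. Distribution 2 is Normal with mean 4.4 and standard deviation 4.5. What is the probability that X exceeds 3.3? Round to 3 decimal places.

Conditional on each component, P(X > 3.3): 1: 0.367879; 2: 0.596557.
By total probability, P(X > 3.3) = 0.65·0.367879 + 0.35·0.596557 = 0.447916.

0.448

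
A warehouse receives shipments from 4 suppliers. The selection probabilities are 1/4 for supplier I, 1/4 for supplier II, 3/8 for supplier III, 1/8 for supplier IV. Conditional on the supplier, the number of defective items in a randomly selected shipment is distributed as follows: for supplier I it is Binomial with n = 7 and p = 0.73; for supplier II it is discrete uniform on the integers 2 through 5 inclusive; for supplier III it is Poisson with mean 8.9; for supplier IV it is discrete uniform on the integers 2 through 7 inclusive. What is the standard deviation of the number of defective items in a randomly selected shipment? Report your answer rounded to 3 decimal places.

3.091

Per component, I: μ=5.11, E[X²]=27.4918; II: μ=3.5, E[X²]=13.5; III: μ=8.9, E[X²]=88.11; IV: μ=4.5, E[X²]=23.1667.
E[X] = 0.25·5.11 + 0.25·3.5 + 0.375·8.9 + 0.125·4.5 = 6.0525.
E[X²] = 0.25·27.4918 + 0.25·13.5 + 0.375·88.11 + 0.125·23.1667 = 46.185.
Var(X) = E[X²] − (E[X])² = 46.185 − 36.6328 = 9.55228.
SD(X) = √9.55228 = 3.09068.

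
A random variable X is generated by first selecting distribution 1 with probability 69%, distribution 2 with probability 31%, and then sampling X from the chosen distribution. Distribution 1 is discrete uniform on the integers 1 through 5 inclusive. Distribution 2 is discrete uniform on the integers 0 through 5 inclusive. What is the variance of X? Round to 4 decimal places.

Per component, 1: μ=3, E[X²]=11; 2: μ=2.5, E[X²]=9.16667.
E[X] = 0.69·3 + 0.31·2.5 = 2.845.
E[X²] = 0.69·11 + 0.31·9.16667 = 10.4317.
Var(X) = E[X²] − (E[X])² = 10.4317 − 8.09402 = 2.33764.

2.3376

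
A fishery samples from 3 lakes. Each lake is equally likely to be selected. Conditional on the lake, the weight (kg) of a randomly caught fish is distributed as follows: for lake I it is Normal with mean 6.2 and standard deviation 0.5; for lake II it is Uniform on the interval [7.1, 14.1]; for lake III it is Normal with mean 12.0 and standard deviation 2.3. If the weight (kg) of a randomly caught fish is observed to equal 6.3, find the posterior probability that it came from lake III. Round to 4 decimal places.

0.0102

Likelihoods f(6.3 | ·): I: 0.782085; II: 0; III: 0.00804475.
Posterior ∝ prior × likelihood. Numerator for III: 0.333333·0.00804475 = 0.00268158.
Normalizing constant: 0.333333·0.782085 + 0.333333·0 + 0.333333·0.00804475 = 0.263377.
P(III | observation) = 0.00268158 / 0.263377 = 0.0101815.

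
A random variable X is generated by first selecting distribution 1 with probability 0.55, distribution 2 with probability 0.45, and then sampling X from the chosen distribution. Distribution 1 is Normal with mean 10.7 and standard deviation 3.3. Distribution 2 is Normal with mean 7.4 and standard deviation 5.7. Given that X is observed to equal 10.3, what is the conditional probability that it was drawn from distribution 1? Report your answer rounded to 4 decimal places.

Likelihoods f(10.3 | ·): 1: 0.120007; 2: 0.0614932.
Posterior ∝ prior × likelihood. Numerator for 1: 0.55·0.120007 = 0.0660037.
Normalizing constant: 0.55·0.120007 + 0.45·0.0614932 = 0.0936756.
P(1 | observation) = 0.0660037 / 0.0936756 = 0.704598.

0.7046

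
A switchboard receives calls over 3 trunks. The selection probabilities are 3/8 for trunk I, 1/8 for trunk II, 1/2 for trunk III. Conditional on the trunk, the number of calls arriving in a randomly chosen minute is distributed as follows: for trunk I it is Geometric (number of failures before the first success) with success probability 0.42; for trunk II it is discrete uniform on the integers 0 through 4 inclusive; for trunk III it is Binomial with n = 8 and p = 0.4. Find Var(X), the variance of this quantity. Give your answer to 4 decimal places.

3.1714

Per component, I: μ=1.38095, E[X²]=5.19501; II: μ=2, E[X²]=6; III: μ=3.2, E[X²]=12.16.
E[X] = 0.375·1.38095 + 0.125·2 + 0.5·3.2 = 2.36786.
E[X²] = 0.375·5.19501 + 0.125·6 + 0.5·12.16 = 8.77813.
Var(X) = E[X²] − (E[X])² = 8.77813 − 5.60675 = 3.17138.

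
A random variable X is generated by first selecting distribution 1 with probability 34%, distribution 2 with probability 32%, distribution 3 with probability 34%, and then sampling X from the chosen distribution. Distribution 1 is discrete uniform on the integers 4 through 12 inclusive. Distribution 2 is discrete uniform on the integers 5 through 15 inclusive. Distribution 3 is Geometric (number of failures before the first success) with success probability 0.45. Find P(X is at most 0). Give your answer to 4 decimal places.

Conditional on each component, P(X ≤ 0): 1: 0; 2: 0; 3: 0.45.
By total probability, P(X ≤ 0) = 0.34·0 + 0.32·0 + 0.34·0.45 = 0.153.

0.1530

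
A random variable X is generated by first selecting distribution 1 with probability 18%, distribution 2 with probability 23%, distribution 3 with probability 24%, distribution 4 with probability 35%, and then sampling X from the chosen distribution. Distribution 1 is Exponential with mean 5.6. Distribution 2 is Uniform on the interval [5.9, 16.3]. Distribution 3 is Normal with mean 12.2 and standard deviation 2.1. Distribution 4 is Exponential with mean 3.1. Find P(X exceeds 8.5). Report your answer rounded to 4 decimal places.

0.4651

Conditional on each component, P(X > 8.5): 1: 0.219181; 2: 0.75; 3: 0.960957; 4: 0.0644455.
By total probability, P(X > 8.5) = 0.18·0.219181 + 0.23·0.75 + 0.24·0.960957 + 0.35·0.0644455 = 0.465138.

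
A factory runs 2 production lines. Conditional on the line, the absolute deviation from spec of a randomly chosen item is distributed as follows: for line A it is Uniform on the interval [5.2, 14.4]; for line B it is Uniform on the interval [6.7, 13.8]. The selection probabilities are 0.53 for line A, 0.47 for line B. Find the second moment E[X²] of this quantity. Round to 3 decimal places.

105.993

For each component E[X²] = Var + (mean)², giving A: 103.093; B: 109.263.
Overall E[X²] = 0.53·103.093 + 0.47·109.263 = 105.993.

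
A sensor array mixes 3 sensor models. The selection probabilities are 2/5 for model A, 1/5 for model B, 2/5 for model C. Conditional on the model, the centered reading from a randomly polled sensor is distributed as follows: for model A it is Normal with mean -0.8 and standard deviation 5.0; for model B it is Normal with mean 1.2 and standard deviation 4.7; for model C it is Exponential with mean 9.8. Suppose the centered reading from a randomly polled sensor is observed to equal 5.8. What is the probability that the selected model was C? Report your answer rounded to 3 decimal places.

Likelihoods f(5.8 | ·): A: 0.0333874; B: 0.0525784; C: 0.0564602.
Posterior ∝ prior × likelihood. Numerator for C: 0.4·0.0564602 = 0.0225841.
Normalizing constant: 0.4·0.0333874 + 0.2·0.0525784 + 0.4·0.0564602 = 0.0464547.
P(C | observation) = 0.0225841 / 0.0464547 = 0.486153.

0.486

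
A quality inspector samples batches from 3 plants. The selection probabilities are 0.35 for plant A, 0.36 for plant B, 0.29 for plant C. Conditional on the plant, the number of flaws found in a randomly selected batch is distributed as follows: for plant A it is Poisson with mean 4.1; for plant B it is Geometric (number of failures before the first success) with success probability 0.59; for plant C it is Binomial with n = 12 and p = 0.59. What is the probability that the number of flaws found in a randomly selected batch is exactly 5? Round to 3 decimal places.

0.090

Conditional on each plant, P(X = 5): A: 0.160004; B: 0.00683552; C: 0.110274.
By total probability, P(X = 5) = 0.35·0.160004 + 0.36·0.00683552 + 0.29·0.110274 = 0.0904416.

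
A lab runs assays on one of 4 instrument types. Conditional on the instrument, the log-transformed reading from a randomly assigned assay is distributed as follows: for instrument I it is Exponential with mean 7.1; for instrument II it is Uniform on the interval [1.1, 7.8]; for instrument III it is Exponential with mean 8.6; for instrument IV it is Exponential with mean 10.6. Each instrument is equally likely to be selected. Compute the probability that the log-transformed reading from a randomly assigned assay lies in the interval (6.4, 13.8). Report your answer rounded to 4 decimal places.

0.2552

Conditional on each instrument, P(6.4 < X < 13.8): I: 0.262819; II: 0.208955; III: 0.274161; IV: 0.274726.
By total probability, P(6.4 < X < 13.8) = 0.25·0.262819 + 0.25·0.208955 + 0.25·0.274161 + 0.25·0.274726 = 0.255165.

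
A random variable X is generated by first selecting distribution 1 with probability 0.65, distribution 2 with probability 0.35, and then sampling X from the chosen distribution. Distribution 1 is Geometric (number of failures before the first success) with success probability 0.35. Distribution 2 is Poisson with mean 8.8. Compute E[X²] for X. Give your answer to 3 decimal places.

For each component E[X²] = Var + (mean)², giving 1: 8.7551; 2: 86.24.
Overall E[X²] = 0.65·8.7551 + 0.35·86.24 = 35.8748.

35.875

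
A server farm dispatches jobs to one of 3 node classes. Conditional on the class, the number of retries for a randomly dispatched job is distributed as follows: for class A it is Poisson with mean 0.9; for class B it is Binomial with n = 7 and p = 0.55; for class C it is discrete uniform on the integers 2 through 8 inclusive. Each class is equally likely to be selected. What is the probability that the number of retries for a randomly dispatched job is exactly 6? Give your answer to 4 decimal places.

0.0768

Conditional on each class, P(X = 6): A: 0.000300094; B: 0.087194; C: 0.142857.
By total probability, P(X = 6) = 0.333333·0.000300094 + 0.333333·0.087194 + 0.333333·0.142857 = 0.0767838.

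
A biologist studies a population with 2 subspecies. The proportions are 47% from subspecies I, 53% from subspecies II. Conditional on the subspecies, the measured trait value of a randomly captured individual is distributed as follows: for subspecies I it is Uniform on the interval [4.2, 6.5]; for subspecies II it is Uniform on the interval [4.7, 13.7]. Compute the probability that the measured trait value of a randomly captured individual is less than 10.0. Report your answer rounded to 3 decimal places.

Conditional on each subspecies, P(X < 10.0): I: 1; II: 0.588889.
By total probability, P(X < 10.0) = 0.47·1 + 0.53·0.588889 = 0.782111.

0.782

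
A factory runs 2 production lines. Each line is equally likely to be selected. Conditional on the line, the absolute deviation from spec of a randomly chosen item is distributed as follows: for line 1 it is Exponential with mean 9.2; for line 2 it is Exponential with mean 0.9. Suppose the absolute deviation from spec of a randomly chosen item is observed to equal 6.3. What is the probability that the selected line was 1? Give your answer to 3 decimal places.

0.982

Likelihoods f(6.3 | ·): 1: 0.0548043; 2: 0.0010132.
Posterior ∝ prior × likelihood. Numerator for 1: 0.5·0.0548043 = 0.0274022.
Normalizing constant: 0.5·0.0548043 + 0.5·0.0010132 = 0.0279088.
P(1 | observation) = 0.0274022 / 0.0279088 = 0.981848.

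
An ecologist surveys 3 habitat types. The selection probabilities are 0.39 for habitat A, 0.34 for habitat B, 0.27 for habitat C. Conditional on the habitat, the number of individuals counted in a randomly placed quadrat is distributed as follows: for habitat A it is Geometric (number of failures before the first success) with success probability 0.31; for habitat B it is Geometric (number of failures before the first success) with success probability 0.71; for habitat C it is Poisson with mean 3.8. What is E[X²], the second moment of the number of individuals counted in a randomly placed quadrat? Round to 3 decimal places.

For each component E[X²] = Var + (mean)², giving A: 12.1342; B: 0.742115; C: 18.24.
Overall E[X²] = 0.39·12.1342 + 0.34·0.742115 + 0.27·18.24 = 9.90947.

9.909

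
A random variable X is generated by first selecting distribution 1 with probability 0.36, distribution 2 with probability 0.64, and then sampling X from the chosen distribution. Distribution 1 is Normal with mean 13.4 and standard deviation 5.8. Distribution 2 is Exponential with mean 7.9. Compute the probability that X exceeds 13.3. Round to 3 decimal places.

0.301

Conditional on each component, P(X > 13.3): 1: 0.506878; 2: 0.185715.
By total probability, P(X > 13.3) = 0.36·0.506878 + 0.64·0.185715 = 0.301333.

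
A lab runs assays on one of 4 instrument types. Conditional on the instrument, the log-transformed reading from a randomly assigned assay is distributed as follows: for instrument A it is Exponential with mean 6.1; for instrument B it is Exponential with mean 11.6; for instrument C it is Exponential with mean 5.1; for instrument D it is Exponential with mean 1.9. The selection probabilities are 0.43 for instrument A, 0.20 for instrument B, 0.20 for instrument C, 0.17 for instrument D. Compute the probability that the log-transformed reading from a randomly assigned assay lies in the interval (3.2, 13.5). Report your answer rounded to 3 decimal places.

Conditional on each instrument, P(3.2 < X < 13.5): A: 0.482438; B: 0.446618; C: 0.463092; D: 0.18477.
By total probability, P(3.2 < X < 13.5) = 0.43·0.482438 + 0.2·0.446618 + 0.2·0.463092 + 0.17·0.18477 = 0.420801.

0.421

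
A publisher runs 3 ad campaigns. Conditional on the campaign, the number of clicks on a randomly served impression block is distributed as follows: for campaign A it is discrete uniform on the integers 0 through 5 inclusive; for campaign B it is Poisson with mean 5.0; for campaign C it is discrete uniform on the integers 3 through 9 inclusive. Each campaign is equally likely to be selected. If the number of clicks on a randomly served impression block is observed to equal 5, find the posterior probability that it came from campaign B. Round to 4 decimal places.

Likelihoods P(X=5 | ·): A: 0.166667; B: 0.175467; C: 0.142857.
Posterior ∝ prior × likelihood. Numerator for B: 0.333333·0.175467 = 0.0584891.
Normalizing constant: 0.333333·0.166667 + 0.333333·0.175467 + 0.333333·0.142857 = 0.161664.
P(B | observation) = 0.0584891 / 0.161664 = 0.361795.

0.3618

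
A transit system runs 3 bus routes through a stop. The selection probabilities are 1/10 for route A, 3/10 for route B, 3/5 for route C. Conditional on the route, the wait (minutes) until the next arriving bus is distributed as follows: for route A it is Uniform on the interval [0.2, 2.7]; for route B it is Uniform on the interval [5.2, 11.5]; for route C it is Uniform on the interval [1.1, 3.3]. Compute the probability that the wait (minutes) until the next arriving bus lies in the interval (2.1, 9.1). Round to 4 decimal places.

Conditional on each route, P(2.1 < X < 9.1): A: 0.24; B: 0.619048; C: 0.545455.
By total probability, P(2.1 < X < 9.1) = 0.1·0.24 + 0.3·0.619048 + 0.6·0.545455 = 0.536987.

0.5370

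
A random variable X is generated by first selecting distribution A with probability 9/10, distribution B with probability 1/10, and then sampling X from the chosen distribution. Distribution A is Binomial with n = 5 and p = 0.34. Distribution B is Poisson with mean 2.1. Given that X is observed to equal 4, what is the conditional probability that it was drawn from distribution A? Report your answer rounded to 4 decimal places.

Likelihoods P(X=4 | ·): A: 0.0440991; B: 0.099231.
Posterior ∝ prior × likelihood. Numerator for A: 0.9·0.0440991 = 0.0396892.
Normalizing constant: 0.9·0.0440991 + 0.1·0.099231 = 0.0496123.
P(A | observation) = 0.0396892 / 0.0496123 = 0.799987.

0.8000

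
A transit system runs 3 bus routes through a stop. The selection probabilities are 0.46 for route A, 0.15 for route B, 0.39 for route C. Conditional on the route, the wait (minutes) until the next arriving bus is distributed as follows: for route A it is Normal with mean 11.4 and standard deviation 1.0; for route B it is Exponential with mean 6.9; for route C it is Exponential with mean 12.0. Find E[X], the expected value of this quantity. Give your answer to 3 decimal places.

Component means — A: 11.4; B: 6.9; C: 12.
E[X] = 0.46·11.4 + 0.15·6.9 + 0.39·12 = 10.959.

10.959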